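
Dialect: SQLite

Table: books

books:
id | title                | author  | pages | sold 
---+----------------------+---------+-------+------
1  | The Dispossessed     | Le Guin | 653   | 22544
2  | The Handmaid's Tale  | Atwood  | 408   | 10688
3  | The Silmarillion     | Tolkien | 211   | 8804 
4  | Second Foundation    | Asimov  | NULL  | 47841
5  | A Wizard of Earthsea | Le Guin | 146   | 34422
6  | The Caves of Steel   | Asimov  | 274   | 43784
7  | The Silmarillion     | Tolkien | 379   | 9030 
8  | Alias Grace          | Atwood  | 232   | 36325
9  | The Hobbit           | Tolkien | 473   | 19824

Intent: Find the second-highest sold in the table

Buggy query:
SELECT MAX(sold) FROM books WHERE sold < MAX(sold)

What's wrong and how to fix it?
Bug: MAX(sold) on the right of the comparison is an aggregate-in-WHERE error

Fix: Compute the overall MAX in a subquery, then take MAX of rows below it

Corrected query:
SELECT MAX(sold) FROM books WHERE sold < (SELECT MAX(sold) FROM books)

Result:
MAX(sold)
---------
43784    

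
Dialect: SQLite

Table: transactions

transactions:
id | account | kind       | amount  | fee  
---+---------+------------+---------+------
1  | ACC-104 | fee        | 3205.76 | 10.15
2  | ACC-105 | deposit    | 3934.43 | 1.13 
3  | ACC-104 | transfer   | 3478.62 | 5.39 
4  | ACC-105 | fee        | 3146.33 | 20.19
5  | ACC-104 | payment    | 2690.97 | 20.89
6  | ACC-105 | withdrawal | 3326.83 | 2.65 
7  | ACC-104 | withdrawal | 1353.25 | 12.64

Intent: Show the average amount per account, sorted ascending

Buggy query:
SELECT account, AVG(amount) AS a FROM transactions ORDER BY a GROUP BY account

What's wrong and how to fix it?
Bug: GROUP BY must precede ORDER BY

Fix: Reorder: SELECT … FROM … GROUP BY … ORDER BY …

Corrected query:
SELECT account, AVG(amount) AS a FROM transactions GROUP BY account ORDER BY a

Result:
account | a          
--------+------------
ACC-104 | 2682.15    
ACC-105 | 3469.196667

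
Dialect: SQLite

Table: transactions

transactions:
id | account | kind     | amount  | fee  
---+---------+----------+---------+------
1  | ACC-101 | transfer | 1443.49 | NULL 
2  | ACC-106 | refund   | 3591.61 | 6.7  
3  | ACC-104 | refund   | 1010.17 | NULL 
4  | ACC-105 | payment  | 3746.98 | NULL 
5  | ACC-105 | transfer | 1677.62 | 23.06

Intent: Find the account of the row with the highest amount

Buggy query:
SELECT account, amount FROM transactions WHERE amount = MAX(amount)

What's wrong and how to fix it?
Bug: MAX(amount) is an aggregate and cannot be used directly in WHERE

Fix: Wrap MAX in a scalar subquery so WHERE compares against a single value

Corrected query:
SELECT account, amount FROM transactions WHERE amount = (SELECT MAX(amount) FROM transactions)

Result:
account | amount 
--------+--------
ACC-105 | 3746.98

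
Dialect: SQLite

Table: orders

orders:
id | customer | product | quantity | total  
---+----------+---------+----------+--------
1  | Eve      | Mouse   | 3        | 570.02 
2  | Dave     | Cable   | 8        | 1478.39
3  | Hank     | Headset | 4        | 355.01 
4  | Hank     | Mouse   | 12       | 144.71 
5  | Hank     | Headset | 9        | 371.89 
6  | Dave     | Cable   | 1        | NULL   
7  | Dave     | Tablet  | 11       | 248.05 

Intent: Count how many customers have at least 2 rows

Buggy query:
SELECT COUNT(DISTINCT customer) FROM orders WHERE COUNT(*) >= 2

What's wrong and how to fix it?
Bug: COUNT(*) cannot appear in WHERE; the per-group count doesn't exist yet

Fix: Group first with HAVING COUNT(*) >= 2, then COUNT the resulting groups

Corrected query:
SELECT COUNT(*) FROM (SELECT customer FROM orders GROUP BY customer HAVING COUNT(*) >= 2)

Result:
COUNT(*)
--------
2       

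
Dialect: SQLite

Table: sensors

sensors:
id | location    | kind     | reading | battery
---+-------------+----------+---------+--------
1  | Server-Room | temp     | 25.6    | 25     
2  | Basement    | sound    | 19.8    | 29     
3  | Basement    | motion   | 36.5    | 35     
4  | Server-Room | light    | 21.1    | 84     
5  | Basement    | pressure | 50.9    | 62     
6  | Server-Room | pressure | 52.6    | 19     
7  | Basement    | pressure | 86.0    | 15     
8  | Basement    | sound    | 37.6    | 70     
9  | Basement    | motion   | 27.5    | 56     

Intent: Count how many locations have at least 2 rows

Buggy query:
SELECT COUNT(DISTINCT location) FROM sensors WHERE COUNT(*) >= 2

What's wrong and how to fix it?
Bug: WHERE filters individual rows, not groups, so a group-level COUNT is invalid there

Fix: Use a subquery that GROUPs and filters with HAVING, then count its rows

Corrected query:
SELECT COUNT(*) FROM (SELECT location FROM sensors GROUP BY location HAVING COUNT(*) >= 2)

Result:
COUNT(*)
--------
2       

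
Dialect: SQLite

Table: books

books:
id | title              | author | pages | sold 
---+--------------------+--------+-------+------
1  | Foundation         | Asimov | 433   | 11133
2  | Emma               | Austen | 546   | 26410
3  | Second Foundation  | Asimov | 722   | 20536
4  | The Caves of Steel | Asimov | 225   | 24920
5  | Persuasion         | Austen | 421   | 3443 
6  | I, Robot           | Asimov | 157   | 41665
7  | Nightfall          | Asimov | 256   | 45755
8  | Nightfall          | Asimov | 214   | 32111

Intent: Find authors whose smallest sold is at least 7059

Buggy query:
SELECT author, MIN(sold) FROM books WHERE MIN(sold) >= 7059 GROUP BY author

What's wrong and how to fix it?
Bug: MIN() in WHERE is a misuse of aggregate

Fix: Replace WHERE with HAVING after the GROUP BY

Corrected query:
SELECT author, MIN(sold) FROM books GROUP BY author HAVING MIN(sold) >= 7059

Result:
author | MIN(sold)
-------+----------
Asimov | 11133    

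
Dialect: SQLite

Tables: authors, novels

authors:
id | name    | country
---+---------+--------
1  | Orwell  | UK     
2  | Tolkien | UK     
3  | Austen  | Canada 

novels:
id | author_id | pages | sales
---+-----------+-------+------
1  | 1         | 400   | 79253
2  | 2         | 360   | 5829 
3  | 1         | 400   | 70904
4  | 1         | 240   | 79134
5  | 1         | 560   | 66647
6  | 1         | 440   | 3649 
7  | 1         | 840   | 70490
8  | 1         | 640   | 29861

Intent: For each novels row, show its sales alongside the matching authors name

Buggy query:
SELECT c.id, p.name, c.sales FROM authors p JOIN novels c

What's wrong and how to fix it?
Bug: Missing join condition: each novels row is matched to all authors rows instead of just its own

Fix: Specify the join condition linking the foreign key to the parent id

Corrected query:
SELECT c.id, p.name, c.sales FROM authors p JOIN novels c ON c.author_id = p.id

Result:
id | name    | sales
---+---------+------
1  | Orwell  | 79253
2  | Tolkien | 5829 
3  | Orwell  | 70904
4  | Orwell  | 79134
5  | Orwell  | 66647
6  | Orwell  | 3649 
7  | Orwell  | 70490
8  | Orwell  | 29861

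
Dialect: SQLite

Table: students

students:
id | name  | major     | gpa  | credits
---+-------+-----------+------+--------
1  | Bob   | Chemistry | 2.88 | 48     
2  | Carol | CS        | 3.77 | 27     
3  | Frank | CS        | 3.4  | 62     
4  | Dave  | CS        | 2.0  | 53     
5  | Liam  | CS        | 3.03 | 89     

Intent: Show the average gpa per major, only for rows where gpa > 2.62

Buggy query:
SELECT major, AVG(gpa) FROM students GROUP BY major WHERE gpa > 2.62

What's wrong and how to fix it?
Bug: WHERE cannot follow GROUP BY

Fix: Place WHERE between FROM and GROUP BY

Corrected query:
SELECT major, AVG(gpa) FROM students WHERE gpa > 2.62 GROUP BY major

Result:
major     | AVG(gpa)
----------+---------
CS        | 3.4     
Chemistry | 2.88    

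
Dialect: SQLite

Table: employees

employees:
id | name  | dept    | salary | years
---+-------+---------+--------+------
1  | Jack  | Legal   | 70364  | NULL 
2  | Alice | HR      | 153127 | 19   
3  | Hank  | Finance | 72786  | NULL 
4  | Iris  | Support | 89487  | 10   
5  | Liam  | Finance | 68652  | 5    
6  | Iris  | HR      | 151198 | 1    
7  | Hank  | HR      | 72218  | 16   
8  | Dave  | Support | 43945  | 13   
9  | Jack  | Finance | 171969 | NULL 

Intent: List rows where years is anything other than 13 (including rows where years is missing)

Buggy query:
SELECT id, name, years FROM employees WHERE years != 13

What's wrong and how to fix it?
Bug: Inequality against NULL is unknown, not true; rows with NULL are dropped

Fix: Handle NULL separately with IS NULL alongside the inequality

Corrected query:
SELECT id, name, years FROM employees WHERE years != 13 OR years IS NULL

Result:
id | name  | years
---+-------+------
1  | Jack  | NULL 
2  | Alice | 19   
3  | Hank  | NULL 
4  | Iris  | 10   
5  | Liam  | 5    
6  | Iris  | 1    
7  | Hank  | 16   
9  | Jack  | NULL 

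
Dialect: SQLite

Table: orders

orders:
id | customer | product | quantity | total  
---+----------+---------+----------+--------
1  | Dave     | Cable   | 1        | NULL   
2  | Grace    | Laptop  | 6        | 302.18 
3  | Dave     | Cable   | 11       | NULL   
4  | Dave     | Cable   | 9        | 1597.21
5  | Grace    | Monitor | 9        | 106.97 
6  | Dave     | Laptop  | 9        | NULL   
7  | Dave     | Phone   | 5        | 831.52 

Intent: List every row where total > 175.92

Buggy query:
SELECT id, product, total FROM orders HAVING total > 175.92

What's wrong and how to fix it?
Bug: HAVING filters the output of aggregation, but this query has no GROUP BY and no aggregate functions, so SQLite rejects it (HAVING clause on a non-aggregate query); the condition here is per row

Fix: Use WHERE for row-level filtering

Corrected query:
SELECT id, product, total FROM orders WHERE total > 175.92

Result:
id | product | total  
---+---------+--------
2  | Laptop  | 302.18 
4  | Cable   | 1597.21
7  | Phone   | 831.52 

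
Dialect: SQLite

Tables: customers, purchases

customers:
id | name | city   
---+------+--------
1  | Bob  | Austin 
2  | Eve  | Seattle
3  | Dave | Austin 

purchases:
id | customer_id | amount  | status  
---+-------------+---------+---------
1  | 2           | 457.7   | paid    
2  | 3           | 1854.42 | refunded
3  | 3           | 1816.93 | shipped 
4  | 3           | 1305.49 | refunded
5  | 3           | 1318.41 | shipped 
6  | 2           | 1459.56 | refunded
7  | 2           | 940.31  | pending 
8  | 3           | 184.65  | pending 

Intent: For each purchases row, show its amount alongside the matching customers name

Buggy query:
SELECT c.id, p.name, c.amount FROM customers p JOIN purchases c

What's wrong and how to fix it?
Bug: JOIN with no ON clause produces a cartesian product; every purchases row pairs with every customers row

Fix: Specify the join condition linking the foreign key to the parent id

Corrected query:
SELECT c.id, p.name, c.amount FROM customers p JOIN purchases c ON c.customer_id = p.id

Result:
id | name | amount 
---+------+--------
1  | Eve  | 457.7  
2  | Dave | 1854.42
3  | Dave | 1816.93
4  | Dave | 1305.49
5  | Dave | 1318.41
6  | Eve  | 1459.56
7  | Eve  | 940.31 
8  | Dave | 184.65 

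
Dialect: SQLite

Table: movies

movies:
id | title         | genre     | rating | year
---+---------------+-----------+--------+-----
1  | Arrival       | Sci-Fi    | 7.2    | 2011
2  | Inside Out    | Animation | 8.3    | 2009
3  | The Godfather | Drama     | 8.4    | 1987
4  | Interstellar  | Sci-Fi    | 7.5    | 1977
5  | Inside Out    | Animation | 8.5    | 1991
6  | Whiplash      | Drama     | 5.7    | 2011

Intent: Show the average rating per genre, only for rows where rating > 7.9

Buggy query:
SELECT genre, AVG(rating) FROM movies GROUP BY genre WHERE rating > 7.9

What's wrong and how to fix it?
Bug: WHERE cannot follow GROUP BY

Fix: Move the WHERE clause before GROUP BY

Corrected query:
SELECT genre, AVG(rating) FROM movies WHERE rating > 7.9 GROUP BY genre

Result:
genre     | AVG(rating)
----------+------------
Animation | 8.4        
Drama     | 8.4        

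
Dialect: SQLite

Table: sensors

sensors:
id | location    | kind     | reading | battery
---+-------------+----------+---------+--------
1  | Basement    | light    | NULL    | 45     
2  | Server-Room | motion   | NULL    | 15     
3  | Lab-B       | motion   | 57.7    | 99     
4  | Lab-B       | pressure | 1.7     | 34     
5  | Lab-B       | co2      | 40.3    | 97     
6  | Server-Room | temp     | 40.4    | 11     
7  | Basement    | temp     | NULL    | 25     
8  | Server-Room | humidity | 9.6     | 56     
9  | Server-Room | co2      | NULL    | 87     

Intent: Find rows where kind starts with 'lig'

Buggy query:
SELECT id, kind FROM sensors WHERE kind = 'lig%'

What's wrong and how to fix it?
Bug: Wildcards only work with LIKE; '=' treats '%' as a literal character

Fix: Use LIKE for wildcard pattern matching

Corrected query:
SELECT id, kind FROM sensors WHERE kind LIKE 'lig%'

Result:
id | kind 
---+------
1  | light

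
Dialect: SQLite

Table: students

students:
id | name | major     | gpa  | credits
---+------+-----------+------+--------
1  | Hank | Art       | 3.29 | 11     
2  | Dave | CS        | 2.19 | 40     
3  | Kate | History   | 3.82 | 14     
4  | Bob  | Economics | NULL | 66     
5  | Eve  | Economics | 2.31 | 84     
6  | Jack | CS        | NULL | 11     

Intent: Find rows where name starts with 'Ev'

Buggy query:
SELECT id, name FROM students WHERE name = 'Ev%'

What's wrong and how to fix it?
Bug: Wildcards only work with LIKE; '=' treats '%' as a literal character

Fix: Use LIKE for wildcard pattern matching

Corrected query:
SELECT id, name FROM students WHERE name LIKE 'Ev%'

Result:
id | name
---+-----
5  | Eve 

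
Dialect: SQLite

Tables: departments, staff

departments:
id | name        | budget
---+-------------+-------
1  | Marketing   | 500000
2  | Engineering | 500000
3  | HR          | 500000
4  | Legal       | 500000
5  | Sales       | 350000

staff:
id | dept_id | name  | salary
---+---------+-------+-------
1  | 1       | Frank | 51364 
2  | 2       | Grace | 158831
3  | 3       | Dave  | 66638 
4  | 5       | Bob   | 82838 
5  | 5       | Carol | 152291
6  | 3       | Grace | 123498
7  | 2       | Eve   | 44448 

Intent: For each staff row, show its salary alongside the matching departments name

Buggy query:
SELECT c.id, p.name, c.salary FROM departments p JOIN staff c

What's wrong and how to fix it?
Bug: JOIN with no ON clause produces a cartesian product; every staff row pairs with every departments row

Fix: Specify the join condition linking the foreign key to the parent id

Corrected query:
SELECT c.id, p.name, c.salary FROM departments p JOIN staff c ON c.dept_id = p.id

Result:
id | name        | salary
---+-------------+-------
1  | Marketing   | 51364 
2  | Engineering | 158831
3  | HR          | 66638 
4  | Sales       | 82838 
5  | Sales       | 152291
6  | HR          | 123498
7  | Engineering | 44448 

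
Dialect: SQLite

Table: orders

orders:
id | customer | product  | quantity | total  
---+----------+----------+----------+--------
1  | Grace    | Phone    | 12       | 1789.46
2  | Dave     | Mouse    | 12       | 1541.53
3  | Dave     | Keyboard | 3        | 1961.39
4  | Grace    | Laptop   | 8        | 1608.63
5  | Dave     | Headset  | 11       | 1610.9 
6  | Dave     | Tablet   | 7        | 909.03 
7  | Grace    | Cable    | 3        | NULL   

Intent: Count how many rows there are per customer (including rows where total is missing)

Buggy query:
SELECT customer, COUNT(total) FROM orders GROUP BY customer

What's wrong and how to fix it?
Bug: COUNT(total) skips NULLs, so groups with missing total are undercounted

Fix: Replace COUNT(total) with COUNT(*)

Corrected query:
SELECT customer, COUNT(*) FROM orders GROUP BY customer

Result:
customer | COUNT(*)
---------+---------
Dave     | 4       
Grace    | 3       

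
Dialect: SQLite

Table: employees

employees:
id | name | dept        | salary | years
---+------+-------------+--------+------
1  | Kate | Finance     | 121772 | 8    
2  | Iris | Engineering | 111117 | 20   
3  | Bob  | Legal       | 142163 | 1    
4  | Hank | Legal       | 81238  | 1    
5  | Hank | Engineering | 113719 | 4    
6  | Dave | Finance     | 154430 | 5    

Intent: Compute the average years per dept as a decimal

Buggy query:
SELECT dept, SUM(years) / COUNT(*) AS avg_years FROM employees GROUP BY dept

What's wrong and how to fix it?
Bug: Both operands are integers, so '/' performs integer division and truncates

Fix: Multiply by 1.0 (or CAST to REAL) to force floating-point division

Corrected query:
SELECT dept, SUM(years) * 1.0 / COUNT(*) AS avg_years FROM employees GROUP BY dept

Result:
dept        | avg_years
------------+----------
Engineering | 12       
Finance     | 6.5      
Legal       | 1        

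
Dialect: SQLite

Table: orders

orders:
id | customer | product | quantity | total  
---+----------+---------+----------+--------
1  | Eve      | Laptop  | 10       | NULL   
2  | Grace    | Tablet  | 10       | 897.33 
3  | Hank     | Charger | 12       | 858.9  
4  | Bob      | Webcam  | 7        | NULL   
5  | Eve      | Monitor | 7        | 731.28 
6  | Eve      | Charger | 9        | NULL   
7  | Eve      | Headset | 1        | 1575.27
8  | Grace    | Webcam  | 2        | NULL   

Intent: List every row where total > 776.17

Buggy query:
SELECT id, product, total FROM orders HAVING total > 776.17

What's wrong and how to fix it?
Bug: This is a non-aggregate query (no GROUP BY, no aggregates), so in SQLite the HAVING clause is invalid here; a row-level condition belongs in WHERE

Fix: Replace HAVING with WHERE since the condition applies to individual rows

Corrected query:
SELECT id, product, total FROM orders WHERE total > 776.17

Result:
id | product | total  
---+---------+--------
2  | Tablet  | 897.33 
3  | Charger | 858.9  
7  | Headset | 1575.27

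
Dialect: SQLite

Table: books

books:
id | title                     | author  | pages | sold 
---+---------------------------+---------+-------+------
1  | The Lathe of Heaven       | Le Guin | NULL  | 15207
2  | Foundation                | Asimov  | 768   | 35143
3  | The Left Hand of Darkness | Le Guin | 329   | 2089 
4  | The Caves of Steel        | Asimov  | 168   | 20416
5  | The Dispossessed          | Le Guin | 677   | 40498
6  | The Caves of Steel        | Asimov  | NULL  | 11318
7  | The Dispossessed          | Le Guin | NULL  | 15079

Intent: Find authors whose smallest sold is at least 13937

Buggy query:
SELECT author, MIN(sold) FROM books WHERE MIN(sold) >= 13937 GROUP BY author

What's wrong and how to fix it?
Bug: MIN() in WHERE is a misuse of aggregate

Fix: Replace WHERE with HAVING after the GROUP BY

Corrected query:
SELECT author, MIN(sold) FROM books GROUP BY author HAVING MIN(sold) >= 13937

Result:
(no rows)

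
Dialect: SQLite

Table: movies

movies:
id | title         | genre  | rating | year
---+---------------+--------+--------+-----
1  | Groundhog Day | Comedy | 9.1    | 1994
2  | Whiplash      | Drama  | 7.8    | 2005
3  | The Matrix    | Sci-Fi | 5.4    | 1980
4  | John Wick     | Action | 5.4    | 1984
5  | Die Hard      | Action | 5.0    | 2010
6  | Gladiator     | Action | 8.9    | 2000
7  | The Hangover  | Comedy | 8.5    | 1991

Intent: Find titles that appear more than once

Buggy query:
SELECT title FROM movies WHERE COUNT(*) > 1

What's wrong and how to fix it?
Bug: WHERE can't reference COUNT(*); aggregates are computed after WHERE

Fix: Group first, then use HAVING for the count condition

Corrected query:
SELECT title FROM movies GROUP BY title HAVING COUNT(*) > 1

Result:
(no rows)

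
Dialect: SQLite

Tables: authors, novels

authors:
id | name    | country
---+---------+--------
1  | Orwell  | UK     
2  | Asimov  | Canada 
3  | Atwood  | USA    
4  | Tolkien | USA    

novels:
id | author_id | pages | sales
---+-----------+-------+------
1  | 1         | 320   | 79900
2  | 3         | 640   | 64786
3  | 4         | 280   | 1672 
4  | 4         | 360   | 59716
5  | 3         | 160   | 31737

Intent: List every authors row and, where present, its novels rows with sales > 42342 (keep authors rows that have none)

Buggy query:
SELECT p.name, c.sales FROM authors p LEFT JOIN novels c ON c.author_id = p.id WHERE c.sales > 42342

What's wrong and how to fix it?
Bug: A WHERE condition on the right-hand table after LEFT JOIN drops unmatched parents

Fix: Put 'c.sales > 42342' in the JOIN's ON clause instead of WHERE

Corrected query:
SELECT p.name, c.sales FROM authors p LEFT JOIN novels c ON c.author_id = p.id AND c.sales > 42342

Result:
name    | sales
--------+------
Orwell  | 79900
Asimov  | NULL 
Atwood  | 64786
Tolkien | 59716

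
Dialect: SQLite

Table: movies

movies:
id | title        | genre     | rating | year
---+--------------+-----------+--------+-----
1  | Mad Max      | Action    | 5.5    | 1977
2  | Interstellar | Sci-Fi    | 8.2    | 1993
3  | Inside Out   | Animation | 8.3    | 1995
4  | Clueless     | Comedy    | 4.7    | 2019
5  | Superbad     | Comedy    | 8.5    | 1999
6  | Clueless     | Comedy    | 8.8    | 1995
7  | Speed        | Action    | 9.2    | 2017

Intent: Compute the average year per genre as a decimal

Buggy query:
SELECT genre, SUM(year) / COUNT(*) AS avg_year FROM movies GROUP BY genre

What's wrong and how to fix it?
Bug: SUM(year) and COUNT(*) are both integers; the division truncates the fractional part

Fix: Cast one side to REAL so the division keeps the fractional part

Corrected query:
SELECT genre, SUM(year) * 1.0 / COUNT(*) AS avg_year FROM movies GROUP BY genre

Result:
genre     | avg_year   
----------+------------
Action    | 1997       
Animation | 1995       
Comedy    | 2004.333333
Sci-Fi    | 1993       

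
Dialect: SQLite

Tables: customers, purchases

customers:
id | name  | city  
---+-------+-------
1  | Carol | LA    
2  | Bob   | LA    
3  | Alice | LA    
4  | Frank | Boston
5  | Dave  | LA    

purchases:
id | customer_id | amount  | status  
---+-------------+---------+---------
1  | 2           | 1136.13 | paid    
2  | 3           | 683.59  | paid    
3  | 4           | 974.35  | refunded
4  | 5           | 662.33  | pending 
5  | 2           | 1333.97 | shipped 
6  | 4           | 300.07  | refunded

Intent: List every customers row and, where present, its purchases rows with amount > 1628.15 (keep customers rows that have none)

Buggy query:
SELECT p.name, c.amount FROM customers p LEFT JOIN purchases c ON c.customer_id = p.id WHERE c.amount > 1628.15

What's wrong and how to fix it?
Bug: Filtering c.amount in WHERE discards the NULL rows produced by LEFT JOIN, turning it into an inner join

Fix: Put 'c.amount > 1628.15' in the JOIN's ON clause instead of WHERE

Corrected query:
SELECT p.name, c.amount FROM customers p LEFT JOIN purchases c ON c.customer_id = p.id AND c.amount > 1628.15

Result:
name  | amount
------+-------
Carol | NULL  
Bob   | NULL  
Alice | NULL  
Frank | NULL  
Dave  | NULL  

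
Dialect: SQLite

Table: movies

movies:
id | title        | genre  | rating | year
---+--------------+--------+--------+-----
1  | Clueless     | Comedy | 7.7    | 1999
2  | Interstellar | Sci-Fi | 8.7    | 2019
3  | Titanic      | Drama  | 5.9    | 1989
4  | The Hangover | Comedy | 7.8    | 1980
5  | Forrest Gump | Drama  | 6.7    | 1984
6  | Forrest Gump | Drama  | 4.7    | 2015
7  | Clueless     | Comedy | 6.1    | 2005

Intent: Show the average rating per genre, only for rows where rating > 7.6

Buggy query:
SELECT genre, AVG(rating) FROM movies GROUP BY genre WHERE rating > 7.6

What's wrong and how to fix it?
Bug: WHERE cannot follow GROUP BY

Fix: Place WHERE between FROM and GROUP BY

Corrected query:
SELECT genre, AVG(rating) FROM movies WHERE rating > 7.6 GROUP BY genre

Result:
genre  | AVG(rating)
-------+------------
Comedy | 7.75       
Sci-Fi | 8.7        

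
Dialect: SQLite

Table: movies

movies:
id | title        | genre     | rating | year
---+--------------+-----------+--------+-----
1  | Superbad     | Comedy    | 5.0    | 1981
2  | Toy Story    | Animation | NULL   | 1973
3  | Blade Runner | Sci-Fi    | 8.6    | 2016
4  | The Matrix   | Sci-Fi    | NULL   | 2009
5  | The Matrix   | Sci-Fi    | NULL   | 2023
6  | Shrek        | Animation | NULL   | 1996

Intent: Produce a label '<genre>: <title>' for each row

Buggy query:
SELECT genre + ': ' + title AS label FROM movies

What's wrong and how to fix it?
Bug: SQLite uses || for string concatenation; + coerces text to numbers (yielding 0)

Fix: Use the || operator for string concatenation

Corrected query:
SELECT genre || ': ' || title AS label FROM movies

Result:
label               
--------------------
Comedy: Superbad    
Animation: Toy Story
Sci-Fi: Blade Runner
Sci-Fi: The Matrix  
Sci-Fi: The Matrix  
Animation: Shrek    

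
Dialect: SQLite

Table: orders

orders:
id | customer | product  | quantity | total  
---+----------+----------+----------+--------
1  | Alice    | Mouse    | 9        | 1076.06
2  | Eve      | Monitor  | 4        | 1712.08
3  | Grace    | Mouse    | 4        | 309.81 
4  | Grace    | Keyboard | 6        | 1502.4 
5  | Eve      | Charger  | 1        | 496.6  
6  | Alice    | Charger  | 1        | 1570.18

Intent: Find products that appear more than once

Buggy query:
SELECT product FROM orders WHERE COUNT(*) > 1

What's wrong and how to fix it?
Bug: COUNT(*) is an aggregate and cannot be used in WHERE

Fix: Group first, then use HAVING for the count condition

Corrected query:
SELECT product FROM orders GROUP BY product HAVING COUNT(*) > 1

Result:
product
-------
Charger
Mouse  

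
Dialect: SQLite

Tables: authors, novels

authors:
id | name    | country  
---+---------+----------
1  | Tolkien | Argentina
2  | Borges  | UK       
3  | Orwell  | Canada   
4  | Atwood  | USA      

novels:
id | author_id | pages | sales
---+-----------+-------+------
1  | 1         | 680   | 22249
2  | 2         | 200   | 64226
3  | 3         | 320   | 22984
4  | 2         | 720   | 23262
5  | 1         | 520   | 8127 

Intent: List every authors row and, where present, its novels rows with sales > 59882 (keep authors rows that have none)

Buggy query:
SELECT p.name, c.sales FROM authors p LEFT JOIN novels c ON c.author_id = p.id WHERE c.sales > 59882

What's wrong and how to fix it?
Bug: Filtering c.sales in WHERE discards the NULL rows produced by LEFT JOIN, turning it into an inner join

Fix: Put 'c.sales > 59882' in the JOIN's ON clause instead of WHERE

Corrected query:
SELECT p.name, c.sales FROM authors p LEFT JOIN novels c ON c.author_id = p.id AND c.sales > 59882

Result:
name    | sales
--------+------
Tolkien | NULL 
Borges  | 64226
Orwell  | NULL 
Atwood  | NULL 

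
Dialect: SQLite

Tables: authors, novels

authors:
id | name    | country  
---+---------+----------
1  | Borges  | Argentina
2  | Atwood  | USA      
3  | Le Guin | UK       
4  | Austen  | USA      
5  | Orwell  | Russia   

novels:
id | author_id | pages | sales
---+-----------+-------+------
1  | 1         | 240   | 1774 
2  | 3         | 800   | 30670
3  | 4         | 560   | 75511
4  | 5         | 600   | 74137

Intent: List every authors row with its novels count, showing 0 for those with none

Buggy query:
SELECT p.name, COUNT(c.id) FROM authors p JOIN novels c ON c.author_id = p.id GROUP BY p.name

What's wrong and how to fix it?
Bug: INNER JOIN drops authors rows that have no matching novels rows

Fix: Switch to LEFT JOIN to retain unmatched parent rows

Corrected query:
SELECT p.name, COUNT(c.id) FROM authors p LEFT JOIN novels c ON c.author_id = p.id GROUP BY p.name

Result:
name    | COUNT(c.id)
--------+------------
Atwood  | 0          
Austen  | 1          
Borges  | 1          
Le Guin | 1          
Orwell  | 1          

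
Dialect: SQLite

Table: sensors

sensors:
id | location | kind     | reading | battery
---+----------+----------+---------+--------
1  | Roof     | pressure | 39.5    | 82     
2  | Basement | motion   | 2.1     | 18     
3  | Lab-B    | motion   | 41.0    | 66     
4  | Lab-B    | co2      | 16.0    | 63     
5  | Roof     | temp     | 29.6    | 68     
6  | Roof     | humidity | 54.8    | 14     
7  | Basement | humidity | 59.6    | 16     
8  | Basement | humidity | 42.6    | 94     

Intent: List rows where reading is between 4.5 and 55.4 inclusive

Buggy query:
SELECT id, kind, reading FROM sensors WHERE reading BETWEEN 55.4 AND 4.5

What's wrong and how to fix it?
Bug: BETWEEN expects the lower bound first; with 55.4 AND 4.5 the range is empty

Fix: Write BETWEEN 4.5 AND 55.4

Corrected query:
SELECT id, kind, reading FROM sensors WHERE reading BETWEEN 4.5 AND 55.4

Result:
id | kind     | reading
---+----------+--------
1  | pressure | 39.5   
3  | motion   | 41     
4  | co2      | 16     
5  | temp     | 29.6   
6  | humidity | 54.8   
8  | humidity | 42.6   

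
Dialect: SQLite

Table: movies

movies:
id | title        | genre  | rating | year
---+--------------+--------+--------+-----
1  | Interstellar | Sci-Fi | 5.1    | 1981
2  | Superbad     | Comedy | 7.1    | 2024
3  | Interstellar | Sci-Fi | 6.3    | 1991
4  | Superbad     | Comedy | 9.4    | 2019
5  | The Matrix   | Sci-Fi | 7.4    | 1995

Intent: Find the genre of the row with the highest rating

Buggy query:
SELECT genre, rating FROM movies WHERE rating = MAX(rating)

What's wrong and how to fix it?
Bug: MAX(rating) is an aggregate and cannot be used directly in WHERE

Fix: Wrap MAX in a scalar subquery so WHERE compares against a single value

Corrected query:
SELECT genre, rating FROM movies WHERE rating = (SELECT MAX(rating) FROM movies)

Result:
genre  | rating
-------+-------
Comedy | 9.4   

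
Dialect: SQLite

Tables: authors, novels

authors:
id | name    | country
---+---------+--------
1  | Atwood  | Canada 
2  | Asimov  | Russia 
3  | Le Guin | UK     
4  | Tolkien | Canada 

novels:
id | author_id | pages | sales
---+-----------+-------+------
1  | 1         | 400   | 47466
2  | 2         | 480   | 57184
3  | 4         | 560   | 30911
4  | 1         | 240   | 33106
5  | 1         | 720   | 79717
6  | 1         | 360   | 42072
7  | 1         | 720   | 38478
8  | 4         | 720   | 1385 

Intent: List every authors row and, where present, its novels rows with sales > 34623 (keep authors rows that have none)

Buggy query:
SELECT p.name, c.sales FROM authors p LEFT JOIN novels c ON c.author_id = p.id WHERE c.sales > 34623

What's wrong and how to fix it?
Bug: Filtering c.sales in WHERE discards the NULL rows produced by LEFT JOIN, turning it into an inner join

Fix: Move the right-table condition into the ON clause so unmatched parents are kept

Corrected query:
SELECT p.name, c.sales FROM authors p LEFT JOIN novels c ON c.author_id = p.id AND c.sales > 34623

Result:
name    | sales
--------+------
Atwood  | 38478
Atwood  | 42072
Atwood  | 47466
Atwood  | 79717
Asimov  | 57184
Le Guin | NULL 
Tolkien | NULL 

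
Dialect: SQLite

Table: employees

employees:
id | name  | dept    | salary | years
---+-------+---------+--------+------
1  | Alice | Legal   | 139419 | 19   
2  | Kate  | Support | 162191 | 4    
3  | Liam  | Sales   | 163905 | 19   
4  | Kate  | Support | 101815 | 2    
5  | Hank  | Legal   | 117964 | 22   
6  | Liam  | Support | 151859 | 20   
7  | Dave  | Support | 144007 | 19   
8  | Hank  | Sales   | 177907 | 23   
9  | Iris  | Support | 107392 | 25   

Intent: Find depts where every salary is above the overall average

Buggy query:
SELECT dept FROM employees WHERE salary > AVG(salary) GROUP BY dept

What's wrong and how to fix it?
Bug: WHERE evaluates per row before aggregation, so AVG() is unavailable

Fix: Compute the overall average in a scalar subquery and compare each group's MIN against it in HAVING

Corrected query:
SELECT dept FROM employees GROUP BY dept HAVING MIN(salary) > (SELECT AVG(salary) FROM employees)

Result:
dept 
-----
Sales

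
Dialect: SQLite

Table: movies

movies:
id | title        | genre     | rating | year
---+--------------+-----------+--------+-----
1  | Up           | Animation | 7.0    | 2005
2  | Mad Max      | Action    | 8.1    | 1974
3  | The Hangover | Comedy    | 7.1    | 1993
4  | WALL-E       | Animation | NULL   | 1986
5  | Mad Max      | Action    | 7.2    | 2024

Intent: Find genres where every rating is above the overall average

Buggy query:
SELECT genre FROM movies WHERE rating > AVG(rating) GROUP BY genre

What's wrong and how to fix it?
Bug: AVG() is an aggregate; it can't sit directly in WHERE

Fix: Use a subquery for AVG and a HAVING MIN(...) filter so the condition holds for every row in the group

Corrected query:
SELECT genre FROM movies GROUP BY genre HAVING MIN(rating) > (SELECT AVG(rating) FROM movies)

Result:
(no rows)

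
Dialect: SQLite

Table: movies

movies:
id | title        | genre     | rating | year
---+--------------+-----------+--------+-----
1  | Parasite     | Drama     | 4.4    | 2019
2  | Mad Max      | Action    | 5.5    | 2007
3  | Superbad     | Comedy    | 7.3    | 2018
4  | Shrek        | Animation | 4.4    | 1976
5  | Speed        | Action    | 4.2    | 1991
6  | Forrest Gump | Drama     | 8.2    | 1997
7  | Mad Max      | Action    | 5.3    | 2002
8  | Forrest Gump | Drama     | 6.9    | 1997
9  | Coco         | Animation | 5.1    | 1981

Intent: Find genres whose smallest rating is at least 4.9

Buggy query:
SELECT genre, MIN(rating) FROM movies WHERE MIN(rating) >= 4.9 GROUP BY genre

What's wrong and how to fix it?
Bug: MIN() in WHERE is a misuse of aggregate

Fix: Replace WHERE with HAVING after the GROUP BY

Corrected query:
SELECT genre, MIN(rating) FROM movies GROUP BY genre HAVING MIN(rating) >= 4.9

Result:
genre  | MIN(rating)
-------+------------
Comedy | 7.3        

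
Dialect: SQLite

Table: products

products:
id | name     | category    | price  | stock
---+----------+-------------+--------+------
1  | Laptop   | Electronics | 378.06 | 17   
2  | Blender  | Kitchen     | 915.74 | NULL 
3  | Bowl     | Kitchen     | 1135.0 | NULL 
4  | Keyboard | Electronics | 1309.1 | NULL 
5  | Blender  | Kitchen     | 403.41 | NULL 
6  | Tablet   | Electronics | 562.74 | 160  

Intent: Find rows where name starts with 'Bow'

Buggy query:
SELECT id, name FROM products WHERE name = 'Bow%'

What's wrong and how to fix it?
Bug: Wildcards only work with LIKE; '=' treats '%' as a literal character

Fix: Use LIKE for wildcard pattern matching

Corrected query:
SELECT id, name FROM products WHERE name LIKE 'Bow%'

Result:
id | name
---+-----
3  | Bowl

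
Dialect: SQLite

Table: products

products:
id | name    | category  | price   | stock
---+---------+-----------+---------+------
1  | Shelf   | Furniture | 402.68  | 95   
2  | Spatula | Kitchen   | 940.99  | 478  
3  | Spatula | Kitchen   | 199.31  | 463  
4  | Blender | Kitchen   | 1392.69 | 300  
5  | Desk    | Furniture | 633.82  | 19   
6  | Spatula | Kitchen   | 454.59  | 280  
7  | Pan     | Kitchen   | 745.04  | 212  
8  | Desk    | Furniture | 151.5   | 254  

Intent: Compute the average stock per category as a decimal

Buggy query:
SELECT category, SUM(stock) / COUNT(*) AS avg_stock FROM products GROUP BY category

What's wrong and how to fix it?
Bug: SUM(stock) and COUNT(*) are both integers; the division truncates the fractional part

Fix: Multiply by 1.0 (or CAST to REAL) to force floating-point division

Corrected query:
SELECT category, SUM(stock) * 1.0 / COUNT(*) AS avg_stock FROM products GROUP BY category

Result:
category  | avg_stock 
----------+-----------
Furniture | 122.666667
Kitchen   | 346.6     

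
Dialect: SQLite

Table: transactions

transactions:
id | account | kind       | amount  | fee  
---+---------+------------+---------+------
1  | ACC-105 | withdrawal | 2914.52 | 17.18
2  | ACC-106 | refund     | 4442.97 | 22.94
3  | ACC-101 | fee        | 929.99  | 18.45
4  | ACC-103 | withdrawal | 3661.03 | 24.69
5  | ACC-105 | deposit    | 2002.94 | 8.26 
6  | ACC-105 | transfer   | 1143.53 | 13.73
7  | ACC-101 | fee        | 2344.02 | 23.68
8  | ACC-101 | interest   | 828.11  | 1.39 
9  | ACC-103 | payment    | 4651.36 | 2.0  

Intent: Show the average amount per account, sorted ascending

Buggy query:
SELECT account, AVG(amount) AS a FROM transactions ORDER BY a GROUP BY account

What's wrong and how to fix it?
Bug: ORDER BY appears before GROUP BY; SQL clause order requires GROUP BY first

Fix: Move ORDER BY to the end, after GROUP BY

Corrected query:
SELECT account, AVG(amount) AS a FROM transactions GROUP BY account ORDER BY a

Result:
account | a          
--------+------------
ACC-101 | 1367.373333
ACC-105 | 2020.33    
ACC-103 | 4156.195   
ACC-106 | 4442.97    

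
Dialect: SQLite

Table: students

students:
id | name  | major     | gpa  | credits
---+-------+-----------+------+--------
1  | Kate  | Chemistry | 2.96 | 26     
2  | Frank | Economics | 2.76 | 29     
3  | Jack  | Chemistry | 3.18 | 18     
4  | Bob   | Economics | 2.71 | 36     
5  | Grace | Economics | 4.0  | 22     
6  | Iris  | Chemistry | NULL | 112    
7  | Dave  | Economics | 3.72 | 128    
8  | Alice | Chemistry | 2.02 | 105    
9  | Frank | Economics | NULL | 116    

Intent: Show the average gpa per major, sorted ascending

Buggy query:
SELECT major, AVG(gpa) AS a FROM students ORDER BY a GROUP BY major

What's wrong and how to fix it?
Bug: GROUP BY must precede ORDER BY

Fix: Reorder: SELECT … FROM … GROUP BY … ORDER BY …

Corrected query:
SELECT major, AVG(gpa) AS a FROM students GROUP BY major ORDER BY a

Result:
major     | a     
----------+-------
Chemistry | 2.72  
Economics | 3.2975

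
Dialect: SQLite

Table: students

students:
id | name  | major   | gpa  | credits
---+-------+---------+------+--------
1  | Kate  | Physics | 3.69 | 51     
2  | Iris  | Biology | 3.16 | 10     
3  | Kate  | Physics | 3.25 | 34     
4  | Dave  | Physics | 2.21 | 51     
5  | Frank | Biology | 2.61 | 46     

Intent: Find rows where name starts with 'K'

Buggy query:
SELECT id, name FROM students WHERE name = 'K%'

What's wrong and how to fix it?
Bug: '=' compares the literal string including the % character; pattern matching needs LIKE

Fix: Use LIKE for wildcard pattern matching

Corrected query:
SELECT id, name FROM students WHERE name LIKE 'K%'

Result:
id | name
---+-----
1  | Kate
3  | Kate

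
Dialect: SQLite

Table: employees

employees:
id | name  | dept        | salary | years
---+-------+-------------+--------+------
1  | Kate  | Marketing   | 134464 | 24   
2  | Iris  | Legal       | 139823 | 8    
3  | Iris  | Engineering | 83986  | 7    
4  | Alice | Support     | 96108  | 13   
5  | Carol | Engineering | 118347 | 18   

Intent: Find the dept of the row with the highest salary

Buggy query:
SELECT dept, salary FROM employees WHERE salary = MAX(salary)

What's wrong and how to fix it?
Bug: MAX(salary) is an aggregate and cannot be used directly in WHERE

Fix: Use a subquery: WHERE salary = (SELECT MAX(salary) FROM employees)

Corrected query:
SELECT dept, salary FROM employees WHERE salary = (SELECT MAX(salary) FROM employees)

Result:
dept  | salary
------+-------
Legal | 139823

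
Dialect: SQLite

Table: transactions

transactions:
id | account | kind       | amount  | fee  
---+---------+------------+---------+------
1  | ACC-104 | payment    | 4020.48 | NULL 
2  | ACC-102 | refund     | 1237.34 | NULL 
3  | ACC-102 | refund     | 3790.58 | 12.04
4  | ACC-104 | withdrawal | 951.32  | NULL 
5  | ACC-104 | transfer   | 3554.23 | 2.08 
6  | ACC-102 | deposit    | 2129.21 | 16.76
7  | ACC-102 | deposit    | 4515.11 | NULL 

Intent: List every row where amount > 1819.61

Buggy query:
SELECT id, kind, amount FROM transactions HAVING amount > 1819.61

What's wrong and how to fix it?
Bug: HAVING filters the output of aggregation, but this query has no GROUP BY and no aggregate functions, so SQLite rejects it (HAVING clause on a non-aggregate query); the condition here is per row

Fix: Use WHERE for row-level filtering

Corrected query:
SELECT id, kind, amount FROM transactions WHERE amount > 1819.61

Result:
id | kind     | amount 
---+----------+--------
1  | payment  | 4020.48
3  | refund   | 3790.58
5  | transfer | 3554.23
6  | deposit  | 2129.21
7  | deposit  | 4515.11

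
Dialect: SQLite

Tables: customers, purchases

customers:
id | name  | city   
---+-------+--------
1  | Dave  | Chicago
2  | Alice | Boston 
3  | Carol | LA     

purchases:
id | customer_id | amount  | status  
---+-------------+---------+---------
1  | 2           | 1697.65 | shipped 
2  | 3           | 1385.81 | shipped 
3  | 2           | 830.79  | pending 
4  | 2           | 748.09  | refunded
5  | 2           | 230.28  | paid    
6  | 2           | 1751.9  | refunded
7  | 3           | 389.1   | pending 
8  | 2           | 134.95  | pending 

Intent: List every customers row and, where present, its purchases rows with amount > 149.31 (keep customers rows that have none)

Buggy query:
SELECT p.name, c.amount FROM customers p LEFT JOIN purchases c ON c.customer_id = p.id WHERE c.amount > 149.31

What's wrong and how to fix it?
Bug: Filtering c.amount in WHERE discards the NULL rows produced by LEFT JOIN, turning it into an inner join

Fix: Move the right-table condition into the ON clause so unmatched parents are kept

Corrected query:
SELECT p.name, c.amount FROM customers p LEFT JOIN purchases c ON c.customer_id = p.id AND c.amount > 149.31

Result:
name  | amount 
------+--------
Dave  | NULL   
Alice | 230.28 
Alice | 748.09 
Alice | 830.79 
Alice | 1697.65
Alice | 1751.9 
Carol | 389.1  
Carol | 1385.81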